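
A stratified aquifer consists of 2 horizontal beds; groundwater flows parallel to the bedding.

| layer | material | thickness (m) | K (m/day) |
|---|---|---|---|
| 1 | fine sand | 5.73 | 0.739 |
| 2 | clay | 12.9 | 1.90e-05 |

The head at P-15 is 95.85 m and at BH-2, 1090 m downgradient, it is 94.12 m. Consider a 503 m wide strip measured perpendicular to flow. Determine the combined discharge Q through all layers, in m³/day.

Flow is parallel to layering, so each bed carries its own Darcy discharge and the transmissivities add.
Σ(K_i·b_i) = 0.739×5.73 + 1.90e-05×12.9 = 4.235 m²/day.
Hydraulic gradient i = (95.85 − 94.12) / 1090 = 1.73 / 1090 = 0.001587.
Q = Σ(K_i·b_i) · W · i = 4.235 × 503 × 0.001587 = 3.381 m³/day.

3.38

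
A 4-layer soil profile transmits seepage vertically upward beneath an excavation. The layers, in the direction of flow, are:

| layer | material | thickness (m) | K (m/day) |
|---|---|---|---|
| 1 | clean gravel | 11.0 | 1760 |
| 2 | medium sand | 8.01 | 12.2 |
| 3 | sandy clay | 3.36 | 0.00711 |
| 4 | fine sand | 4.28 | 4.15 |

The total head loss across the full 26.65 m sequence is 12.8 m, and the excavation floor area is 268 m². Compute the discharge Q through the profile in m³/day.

Flow is perpendicular to layering, so the layers act in series and the equivalent K is the thickness-weighted harmonic mean.
Total thickness L = 11.0 + 8.01 + 3.36 + 4.28 = 26.65 m.
Σ(b_i/K_i) = 11.0/1760 + 8.01/12.2 + 3.36/0.00711 + 4.28/4.15 = 474.3 d.
K_eq = L / Σ(b_i/K_i) = 26.65 / 474.3 = 0.05619 m/day.
Q = K_eq · A · (Δh/L) = 0.05619 × 268 × (12.8/26.65) = 7.233 m³/day.

7.23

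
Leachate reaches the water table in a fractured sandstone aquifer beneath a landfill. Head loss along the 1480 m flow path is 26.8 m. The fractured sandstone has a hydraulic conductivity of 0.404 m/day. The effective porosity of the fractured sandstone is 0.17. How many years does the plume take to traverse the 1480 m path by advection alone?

Hydraulic gradient i = Δh / L = 26.8 / 1480 = 0.01811.
Darcy flux q = K · i = 0.4040 × 0.01811 = 0.007316 m/day.
Seepage velocity v = q / n_e = 0.007316 / 0.17 = 0.04303 m/day.
Travel time t = L / v = 1480 / 0.04303 = 34392 days = 94.16 years.

94.2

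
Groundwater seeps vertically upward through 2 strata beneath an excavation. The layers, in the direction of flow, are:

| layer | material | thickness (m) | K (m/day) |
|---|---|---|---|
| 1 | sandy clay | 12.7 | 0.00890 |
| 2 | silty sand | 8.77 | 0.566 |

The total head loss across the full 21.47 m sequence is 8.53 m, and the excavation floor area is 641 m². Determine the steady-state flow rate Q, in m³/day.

3.79

Flow is perpendicular to layering, so the layers act in series and the equivalent K is the thickness-weighted harmonic mean.
Total thickness L = 12.7 + 8.77 = 21.47 m.
Σ(b_i/K_i) = 12.7/0.00890 + 8.77/0.566 = 1442 d.
K_eq = L / Σ(b_i/K_i) = 21.47 / 1442 = 0.01488 m/day.
Q = K_eq · A · (Δh/L) = 0.01488 × 641 × (8.53/21.47) = 3.791 m³/day.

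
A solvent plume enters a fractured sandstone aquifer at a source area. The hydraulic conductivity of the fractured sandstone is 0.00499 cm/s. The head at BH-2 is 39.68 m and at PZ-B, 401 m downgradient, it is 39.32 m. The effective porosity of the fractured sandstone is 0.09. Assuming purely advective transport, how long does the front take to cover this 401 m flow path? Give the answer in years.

Convert K: 0.00499 cm/s × 864 = 4.311 m/day.
Hydraulic gradient i = (39.68 − 39.32) / 401 = 0.36 / 401 = 0.0008978.
Darcy flux q = K · i = 4.311 × 0.0008978 = 0.003871 m/day.
Seepage velocity v = q / n_e = 0.003871 / 0.09 = 0.04301 m/day.
Travel time t = L / v = 401 / 0.04301 = 9324 days = 25.53 years.

25.5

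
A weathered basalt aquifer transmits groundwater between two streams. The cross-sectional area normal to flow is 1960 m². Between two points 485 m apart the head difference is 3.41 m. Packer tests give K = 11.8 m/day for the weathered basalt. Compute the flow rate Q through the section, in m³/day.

163

Hydraulic gradient i = Δh / L = 3.41 / 485 = 0.007031.
Darcy's law: Q = K · A · i = 11.80 × 1960 × 0.007031 = 162.6 m³/day.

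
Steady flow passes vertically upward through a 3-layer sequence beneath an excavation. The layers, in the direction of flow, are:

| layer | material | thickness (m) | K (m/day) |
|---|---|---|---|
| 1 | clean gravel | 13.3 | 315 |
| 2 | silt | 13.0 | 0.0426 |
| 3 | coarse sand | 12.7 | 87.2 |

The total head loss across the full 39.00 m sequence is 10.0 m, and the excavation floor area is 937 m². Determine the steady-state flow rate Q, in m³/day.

Flow is perpendicular to layering, so the layers act in series and the equivalent K is the thickness-weighted harmonic mean.
Total thickness L = 13.3 + 13.0 + 12.7 = 39.00 m.
Σ(b_i/K_i) = 13.3/315 + 13.0/0.0426 + 12.7/87.2 = 305.4 d.
K_eq = L / Σ(b_i/K_i) = 39.00 / 305.4 = 0.1277 m/day.
Q = K_eq · A · (Δh/L) = 0.1277 × 937 × (10.0/39.00) = 30.69 m³/day.

30.7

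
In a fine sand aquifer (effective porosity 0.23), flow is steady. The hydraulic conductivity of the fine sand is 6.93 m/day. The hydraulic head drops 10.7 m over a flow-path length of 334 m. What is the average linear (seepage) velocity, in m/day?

0.965

Hydraulic gradient i = Δh / L = 10.7 / 334 = 0.03204.
Darcy flux q = K · i = 6.930 × 0.03204 = 0.2220 m/day.
Seepage velocity v = q / n_e = 0.2220 / 0.23 = 0.9653 m/day.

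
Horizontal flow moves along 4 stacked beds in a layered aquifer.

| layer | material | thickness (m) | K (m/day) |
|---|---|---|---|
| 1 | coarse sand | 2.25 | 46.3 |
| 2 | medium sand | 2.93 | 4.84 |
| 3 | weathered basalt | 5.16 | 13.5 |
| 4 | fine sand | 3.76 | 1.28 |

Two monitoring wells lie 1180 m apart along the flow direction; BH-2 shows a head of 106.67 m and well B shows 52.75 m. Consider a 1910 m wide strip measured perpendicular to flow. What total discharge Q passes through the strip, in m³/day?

16800

Flow is parallel to layering, so each bed carries its own Darcy discharge and the transmissivities add.
Σ(K_i·b_i) = 46.3×2.25 + 4.84×2.93 + 13.5×5.16 + 1.28×3.76 = 192.8 m²/day.
Hydraulic gradient i = (106.67 − 52.75) / 1180 = 53.92 / 1180 = 0.04569.
Q = Σ(K_i·b_i) · W · i = 192.8 × 1910 × 0.04569 = 16830 m³/day.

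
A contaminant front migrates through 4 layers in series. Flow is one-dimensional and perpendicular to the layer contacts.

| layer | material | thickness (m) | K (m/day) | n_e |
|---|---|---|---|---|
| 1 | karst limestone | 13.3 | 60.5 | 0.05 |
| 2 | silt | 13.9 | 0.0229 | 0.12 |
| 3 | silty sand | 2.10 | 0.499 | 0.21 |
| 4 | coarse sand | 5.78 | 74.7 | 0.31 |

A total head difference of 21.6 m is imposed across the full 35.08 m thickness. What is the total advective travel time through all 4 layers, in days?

129

With flow normal to the layers, continuity requires the same specific discharge q through every layer.
Σ(b_i/K_i) = 13.3/60.5 + 13.9/0.0229 + 2.10/0.499 + 5.78/74.7 = 611.5 d.
q = Δh / Σ(b_i/K_i) = 21.6 / 611.5 = 0.03532 m/day.
In each layer the seepage velocity is v_i = q/n_i, so the layer transit time is t_i = b_i·n_i / q:
  layer 1 (karst limestone): t_1 = 13.3 × 0.05 / 0.03532 = 18.83 d
  layer 2 (silt): t_2 = 13.9 × 0.12 / 0.03532 = 47.22 d
  layer 3 (silty sand): t_3 = 2.10 × 0.21 / 0.03532 = 12.48 d
  layer 4 (coarse sand): t_4 = 5.78 × 0.31 / 0.03532 = 50.73 d
Total t = Σ t_i = 129.3 days.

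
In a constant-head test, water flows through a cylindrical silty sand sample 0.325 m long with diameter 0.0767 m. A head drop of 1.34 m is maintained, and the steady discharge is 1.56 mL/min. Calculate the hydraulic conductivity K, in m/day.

0.118

Cross-sectional area A = π·(d/2)² = π × (0.0767/2)² = 0.004620 m².
Convert discharge: 1.56 mL/min = 2.600e-08 m³/s.
Darcy's law rearranged: K = Q·L / (A·Δh) = 2.600e-08 × 0.325 / (0.004620 × 1.34) = 1.365e-06 m/s = 0.1179 m/day.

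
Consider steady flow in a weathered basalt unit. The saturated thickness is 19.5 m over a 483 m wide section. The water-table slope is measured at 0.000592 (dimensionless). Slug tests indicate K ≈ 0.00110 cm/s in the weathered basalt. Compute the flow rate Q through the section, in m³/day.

Convert K: 0.00110 cm/s × 864 = 0.9504 m/day.
Cross-sectional area A = 483 × 19.5 = 9418 m².
Hydraulic gradient i = 0.000592.
Darcy's law: Q = K · A · i = 0.9504 × 9418 × 0.0005920 = 5.299 m³/day.

5.30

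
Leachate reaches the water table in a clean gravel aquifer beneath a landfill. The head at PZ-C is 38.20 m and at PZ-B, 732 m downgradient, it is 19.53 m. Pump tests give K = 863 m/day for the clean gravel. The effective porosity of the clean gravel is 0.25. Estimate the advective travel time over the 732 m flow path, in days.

Hydraulic gradient i = (38.20 − 19.53) / 732 = 18.67 / 732 = 0.02551.
Darcy flux q = K · i = 863.0 × 0.02551 = 22.01 m/day.
Seepage velocity v = q / n_e = 22.01 / 0.25 = 88.04 m/day.
Travel time t = L / v = 732 / 88.04 = 8.314 days.

8.31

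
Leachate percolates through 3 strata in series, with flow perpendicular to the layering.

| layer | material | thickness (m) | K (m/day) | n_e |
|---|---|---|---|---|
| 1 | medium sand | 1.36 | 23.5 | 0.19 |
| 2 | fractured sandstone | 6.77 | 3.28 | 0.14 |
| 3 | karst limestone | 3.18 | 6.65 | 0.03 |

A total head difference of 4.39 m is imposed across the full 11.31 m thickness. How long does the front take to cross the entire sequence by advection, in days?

With flow normal to the layers, continuity requires the same specific discharge q through every layer.
Σ(b_i/K_i) = 1.36/23.5 + 6.77/3.28 + 3.18/6.65 = 2.600 d.
q = Δh / Σ(b_i/K_i) = 4.39 / 2.600 = 1.688 m/day.
In each layer the seepage velocity is v_i = q/n_i, so the layer transit time is t_i = b_i·n_i / q:
  layer 1 (medium sand): t_1 = 1.36 × 0.19 / 1.688 = 0.1530 d
  layer 2 (fractured sandstone): t_2 = 6.77 × 0.14 / 1.688 = 0.5614 d
  layer 3 (karst limestone): t_3 = 3.18 × 0.03 / 1.688 = 0.05650 d
Total t = Σ t_i = 0.7709 days.

0.771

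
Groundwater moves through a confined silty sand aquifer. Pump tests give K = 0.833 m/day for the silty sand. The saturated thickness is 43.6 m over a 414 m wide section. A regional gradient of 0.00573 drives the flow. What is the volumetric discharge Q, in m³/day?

86.2

Cross-sectional area A = 414 × 43.6 = 18050 m².
Hydraulic gradient i = 0.00573.
Darcy's law: Q = K · A · i = 0.8330 × 18050 × 0.005730 = 86.16 m³/day.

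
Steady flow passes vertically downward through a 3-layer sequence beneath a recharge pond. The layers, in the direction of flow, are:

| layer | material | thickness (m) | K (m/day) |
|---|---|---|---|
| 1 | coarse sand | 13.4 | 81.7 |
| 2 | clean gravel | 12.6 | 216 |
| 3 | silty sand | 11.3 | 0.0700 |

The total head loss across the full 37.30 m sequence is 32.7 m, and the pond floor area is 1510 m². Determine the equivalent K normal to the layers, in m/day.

0.231

Flow is perpendicular to layering, so the layers act in series and the equivalent K is the thickness-weighted harmonic mean.
Total thickness L = 13.4 + 12.6 + 11.3 = 37.30 m.
Σ(b_i/K_i) = 13.4/81.7 + 12.6/216 + 11.3/0.0700 = 161.7 d.
K_eq = L / Σ(b_i/K_i) = 37.30 / 161.7 = 0.2307 m/day.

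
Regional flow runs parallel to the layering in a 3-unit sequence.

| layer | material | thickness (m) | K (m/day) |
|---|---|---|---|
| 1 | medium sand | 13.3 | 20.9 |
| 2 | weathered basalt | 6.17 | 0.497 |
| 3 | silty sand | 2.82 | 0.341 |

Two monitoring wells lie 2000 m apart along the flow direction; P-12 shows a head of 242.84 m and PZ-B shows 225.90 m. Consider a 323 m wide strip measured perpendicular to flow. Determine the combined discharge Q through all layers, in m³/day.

771

Flow is parallel to layering, so each bed carries its own Darcy discharge and the transmissivities add.
Σ(K_i·b_i) = 20.9×13.3 + 0.497×6.17 + 0.341×2.82 = 282.0 m²/day.
Hydraulic gradient i = (242.84 − 225.90) / 2000 = 16.94 / 2000 = 0.008470.
Q = Σ(K_i·b_i) · W · i = 282.0 × 323 × 0.008470 = 771.5 m³/day.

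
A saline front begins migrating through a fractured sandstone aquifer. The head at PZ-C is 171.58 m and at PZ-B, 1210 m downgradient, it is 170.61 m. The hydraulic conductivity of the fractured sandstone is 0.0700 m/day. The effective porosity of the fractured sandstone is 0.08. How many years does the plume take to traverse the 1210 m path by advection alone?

4720

Hydraulic gradient i = (171.58 − 170.61) / 1210 = 0.97 / 1210 = 0.0008017.
Darcy flux q = K · i = 0.07000 × 0.0008017 = 5.612e-05 m/day.
Seepage velocity v = q / n_e = 5.612e-05 / 0.08 = 0.0007014 m/day.
Travel time t = L / v = 1210 / 0.0007014 = 1.725e+06 days = 4723 years.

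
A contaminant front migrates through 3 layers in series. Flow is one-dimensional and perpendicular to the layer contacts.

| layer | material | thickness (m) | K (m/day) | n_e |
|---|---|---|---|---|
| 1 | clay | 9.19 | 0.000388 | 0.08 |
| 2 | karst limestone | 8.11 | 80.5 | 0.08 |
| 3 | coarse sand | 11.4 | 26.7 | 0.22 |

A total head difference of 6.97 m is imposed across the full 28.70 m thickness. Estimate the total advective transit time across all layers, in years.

36.2

With flow normal to the layers, continuity requires the same specific discharge q through every layer.
Σ(b_i/K_i) = 9.19/0.000388 + 8.11/80.5 + 11.4/26.7 = 23686 d.
q = Δh / Σ(b_i/K_i) = 6.97 / 23686 = 0.0002943 m/day.
In each layer the seepage velocity is v_i = q/n_i, so the layer transit time is t_i = b_i·n_i / q:
  layer 1 (clay): t_1 = 9.19 × 0.08 / 0.0002943 = 2498 d
  layer 2 (karst limestone): t_2 = 8.11 × 0.08 / 0.0002943 = 2205 d
  layer 3 (coarse sand): t_3 = 11.4 × 0.22 / 0.0002943 = 8523 d
Total t = Σ t_i = 13226 days = 36.21 years.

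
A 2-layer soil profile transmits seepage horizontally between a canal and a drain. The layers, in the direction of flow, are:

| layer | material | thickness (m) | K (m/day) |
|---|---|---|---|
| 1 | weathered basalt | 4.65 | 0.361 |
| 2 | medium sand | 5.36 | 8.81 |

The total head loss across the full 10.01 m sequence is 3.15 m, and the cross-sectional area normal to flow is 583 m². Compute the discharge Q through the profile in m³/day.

136

Flow is perpendicular to layering, so the layers act in series and the equivalent K is the thickness-weighted harmonic mean.
Total thickness L = 4.65 + 5.36 = 10.01 m.
Σ(b_i/K_i) = 4.65/0.361 + 5.36/8.81 = 13.49 d.
K_eq = L / Σ(b_i/K_i) = 10.01 / 13.49 = 0.7421 m/day.
Q = K_eq · A · (Δh/L) = 0.7421 × 583 × (3.15/10.01) = 136.1 m³/day.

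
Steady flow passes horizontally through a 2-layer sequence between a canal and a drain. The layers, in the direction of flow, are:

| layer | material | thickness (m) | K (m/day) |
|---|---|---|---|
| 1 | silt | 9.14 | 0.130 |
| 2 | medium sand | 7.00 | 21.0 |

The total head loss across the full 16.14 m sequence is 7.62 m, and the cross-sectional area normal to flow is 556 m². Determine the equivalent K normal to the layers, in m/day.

Flow is perpendicular to layering, so the layers act in series and the equivalent K is the thickness-weighted harmonic mean.
Total thickness L = 9.14 + 7.00 = 16.14 m.
Σ(b_i/K_i) = 9.14/0.130 + 7.00/21.0 = 70.64 d.
K_eq = L / Σ(b_i/K_i) = 16.14 / 70.64 = 0.2285 m/day.

0.228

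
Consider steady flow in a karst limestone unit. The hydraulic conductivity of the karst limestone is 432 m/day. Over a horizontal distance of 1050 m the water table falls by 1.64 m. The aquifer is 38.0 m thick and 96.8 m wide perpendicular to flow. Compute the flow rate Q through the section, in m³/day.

2480

Cross-sectional area A = 96.8 × 38.0 = 3678 m².
Hydraulic gradient i = Δh / L = 1.64 / 1050 = 0.001562.
Darcy's law: Q = K · A · i = 432.0 × 3678 × 0.001562 = 2482 m³/day.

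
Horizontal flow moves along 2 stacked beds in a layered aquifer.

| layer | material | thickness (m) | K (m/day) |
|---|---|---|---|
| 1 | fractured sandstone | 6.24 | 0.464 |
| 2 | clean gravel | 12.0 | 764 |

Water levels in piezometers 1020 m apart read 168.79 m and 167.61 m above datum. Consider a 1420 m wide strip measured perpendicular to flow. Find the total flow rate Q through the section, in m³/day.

15100

Flow is parallel to layering, so each bed carries its own Darcy discharge and the transmissivities add.
Σ(K_i·b_i) = 0.464×6.24 + 764×12.0 = 9171 m²/day.
Hydraulic gradient i = (168.79 − 167.61) / 1020 = 1.18 / 1020 = 0.001157.
Q = Σ(K_i·b_i) · W · i = 9171 × 1420 × 0.001157 = 15065 m³/day.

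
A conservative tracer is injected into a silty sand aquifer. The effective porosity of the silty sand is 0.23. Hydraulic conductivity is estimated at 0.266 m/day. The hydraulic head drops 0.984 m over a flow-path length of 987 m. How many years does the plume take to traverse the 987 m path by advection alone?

2340

Hydraulic gradient i = Δh / L = 0.984 / 987 = 0.0009970.
Darcy flux q = K · i = 0.2660 × 0.0009970 = 0.0002652 m/day.
Seepage velocity v = q / n_e = 0.0002652 / 0.23 = 0.001153 m/day.
Travel time t = L / v = 987 / 0.001153 = 8.560e+05 days = 2344 years.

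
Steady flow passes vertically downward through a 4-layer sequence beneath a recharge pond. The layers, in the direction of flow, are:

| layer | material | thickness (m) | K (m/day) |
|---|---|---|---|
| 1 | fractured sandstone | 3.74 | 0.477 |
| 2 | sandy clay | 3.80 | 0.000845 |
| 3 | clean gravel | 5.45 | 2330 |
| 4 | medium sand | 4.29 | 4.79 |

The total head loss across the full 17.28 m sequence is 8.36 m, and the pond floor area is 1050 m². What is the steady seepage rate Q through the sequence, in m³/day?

Flow is perpendicular to layering, so the layers act in series and the equivalent K is the thickness-weighted harmonic mean.
Total thickness L = 3.74 + 3.80 + 5.45 + 4.29 = 17.28 m.
Σ(b_i/K_i) = 3.74/0.477 + 3.80/0.000845 + 5.45/2330 + 4.29/4.79 = 4506 d.
K_eq = L / Σ(b_i/K_i) = 17.28 / 4506 = 0.003835 m/day.
Q = K_eq · A · (Δh/L) = 0.003835 × 1050 × (8.36/17.28) = 1.948 m³/day.

1.95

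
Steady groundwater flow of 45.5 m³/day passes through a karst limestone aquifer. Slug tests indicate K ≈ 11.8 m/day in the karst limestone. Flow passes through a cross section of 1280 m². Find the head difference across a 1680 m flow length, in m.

From Q = K·A·i, i = Q / (K·A) = 45.5 / (11.80 × 1280) = 0.003012.
Head loss Δh = i · L = 0.003012 × 1680 = 5.061 m.

5.06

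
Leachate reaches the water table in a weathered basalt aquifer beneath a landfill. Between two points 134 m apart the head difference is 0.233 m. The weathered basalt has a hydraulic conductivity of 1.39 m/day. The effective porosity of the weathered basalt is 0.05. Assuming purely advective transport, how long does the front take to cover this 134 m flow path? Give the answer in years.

7.59

Hydraulic gradient i = Δh / L = 0.233 / 134 = 0.001739.
Darcy flux q = K · i = 1.390 × 0.001739 = 0.002417 m/day.
Seepage velocity v = q / n_e = 0.002417 / 0.05 = 0.04834 m/day.
Travel time t = L / v = 134 / 0.04834 = 2772 days = 7.590 years.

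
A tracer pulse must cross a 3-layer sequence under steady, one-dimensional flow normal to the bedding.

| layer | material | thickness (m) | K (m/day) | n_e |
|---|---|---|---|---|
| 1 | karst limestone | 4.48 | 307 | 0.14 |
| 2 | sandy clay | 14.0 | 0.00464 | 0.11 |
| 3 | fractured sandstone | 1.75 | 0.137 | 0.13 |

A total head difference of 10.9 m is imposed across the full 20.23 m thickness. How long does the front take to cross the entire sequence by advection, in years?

With flow normal to the layers, continuity requires the same specific discharge q through every layer.
Σ(b_i/K_i) = 4.48/307 + 14.0/0.00464 + 1.75/0.137 = 3030 d.
q = Δh / Σ(b_i/K_i) = 10.9 / 3030 = 0.003597 m/day.
In each layer the seepage velocity is v_i = q/n_i, so the layer transit time is t_i = b_i·n_i / q:
  layer 1 (karst limestone): t_1 = 4.48 × 0.14 / 0.003597 = 174.4 d
  layer 2 (sandy clay): t_2 = 14.0 × 0.11 / 0.003597 = 428.1 d
  layer 3 (fractured sandstone): t_3 = 1.75 × 0.13 / 0.003597 = 63.24 d
Total t = Σ t_i = 665.7 days = 1.823 years.

1.82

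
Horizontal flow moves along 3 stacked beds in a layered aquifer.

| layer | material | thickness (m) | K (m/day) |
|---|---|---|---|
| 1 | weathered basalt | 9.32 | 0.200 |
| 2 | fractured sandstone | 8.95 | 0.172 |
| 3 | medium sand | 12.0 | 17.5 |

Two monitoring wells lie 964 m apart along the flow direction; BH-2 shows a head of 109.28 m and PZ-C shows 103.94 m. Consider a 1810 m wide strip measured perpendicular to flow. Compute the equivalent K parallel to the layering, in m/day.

Flow is parallel to layering, so each bed carries its own Darcy discharge and the transmissivities add.
Σ(K_i·b_i) = 0.200×9.32 + 0.172×8.95 + 17.5×12.0 = 213.4 m²/day.
Total thickness b = 30.27 m, so K_eq = Σ(K_i·b_i)/b = 7.050 m/day.

7.05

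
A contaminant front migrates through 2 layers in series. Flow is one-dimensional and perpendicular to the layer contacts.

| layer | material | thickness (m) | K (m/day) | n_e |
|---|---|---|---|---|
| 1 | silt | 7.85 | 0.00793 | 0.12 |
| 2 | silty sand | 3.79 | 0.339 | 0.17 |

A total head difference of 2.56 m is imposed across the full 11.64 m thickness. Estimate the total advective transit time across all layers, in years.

With flow normal to the layers, continuity requires the same specific discharge q through every layer.
Σ(b_i/K_i) = 7.85/0.00793 + 3.79/0.339 = 1001 d.
q = Δh / Σ(b_i/K_i) = 2.56 / 1001 = 0.002557 m/day.
In each layer the seepage velocity is v_i = q/n_i, so the layer transit time is t_i = b_i·n_i / q:
  layer 1 (silt): t_1 = 7.85 × 0.12 / 0.002557 = 368.4 d
  layer 2 (silty sand): t_2 = 3.79 × 0.17 / 0.002557 = 252.0 d
Total t = Σ t_i = 620.3 days = 1.698 years.

1.70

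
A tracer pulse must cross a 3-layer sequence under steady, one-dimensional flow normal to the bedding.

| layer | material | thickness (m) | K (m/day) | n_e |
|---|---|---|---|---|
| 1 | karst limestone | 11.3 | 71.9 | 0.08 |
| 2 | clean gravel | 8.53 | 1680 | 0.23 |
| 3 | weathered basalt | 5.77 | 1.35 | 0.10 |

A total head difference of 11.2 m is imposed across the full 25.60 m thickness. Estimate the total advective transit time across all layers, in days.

With flow normal to the layers, continuity requires the same specific discharge q through every layer.
Σ(b_i/K_i) = 11.3/71.9 + 8.53/1680 + 5.77/1.35 = 4.436 d.
q = Δh / Σ(b_i/K_i) = 11.2 / 4.436 = 2.525 m/day.
In each layer the seepage velocity is v_i = q/n_i, so the layer transit time is t_i = b_i·n_i / q:
  layer 1 (karst limestone): t_1 = 11.3 × 0.08 / 2.525 = 0.3581 d
  layer 2 (clean gravel): t_2 = 8.53 × 0.23 / 2.525 = 0.7771 d
  layer 3 (weathered basalt): t_3 = 5.77 × 0.10 / 2.525 = 0.2285 d
Total t = Σ t_i = 1.364 days.

1.36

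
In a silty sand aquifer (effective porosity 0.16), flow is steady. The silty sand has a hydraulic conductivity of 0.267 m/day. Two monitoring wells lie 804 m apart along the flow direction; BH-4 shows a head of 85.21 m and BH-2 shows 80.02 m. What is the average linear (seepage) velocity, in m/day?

0.0108

Hydraulic gradient i = (85.21 − 80.02) / 804 = 5.19 / 804 = 0.006455.
Darcy flux q = K · i = 0.2670 × 0.006455 = 0.001724 m/day.
Seepage velocity v = q / n_e = 0.001724 / 0.16 = 0.01077 m/day.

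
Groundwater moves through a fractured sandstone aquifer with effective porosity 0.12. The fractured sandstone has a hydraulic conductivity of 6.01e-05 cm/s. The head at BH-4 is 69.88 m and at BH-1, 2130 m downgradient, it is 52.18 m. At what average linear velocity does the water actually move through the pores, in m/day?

0.00360

Convert K: 6.01e-05 cm/s × 864 = 0.05193 m/day.
Hydraulic gradient i = (69.88 − 52.18) / 2130 = 17.7 / 2130 = 0.008310.
Darcy flux q = K · i = 0.05193 × 0.008310 = 0.0004315 m/day.
Seepage velocity v = q / n_e = 0.0004315 / 0.12 = 0.003596 m/day.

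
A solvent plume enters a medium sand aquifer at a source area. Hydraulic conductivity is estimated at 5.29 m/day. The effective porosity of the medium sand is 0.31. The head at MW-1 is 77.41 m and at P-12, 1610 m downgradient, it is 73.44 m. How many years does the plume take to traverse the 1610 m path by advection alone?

105

Hydraulic gradient i = (77.41 − 73.44) / 1610 = 3.97 / 1610 = 0.002466.
Darcy flux q = K · i = 5.290 × 0.002466 = 0.01304 m/day.
Seepage velocity v = q / n_e = 0.01304 / 0.31 = 0.04208 m/day.
Travel time t = L / v = 1610 / 0.04208 = 38262 days = 104.8 years.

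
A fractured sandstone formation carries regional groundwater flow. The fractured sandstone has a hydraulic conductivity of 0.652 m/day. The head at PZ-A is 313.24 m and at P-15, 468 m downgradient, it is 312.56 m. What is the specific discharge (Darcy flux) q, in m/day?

0.000947

Hydraulic gradient i = (313.24 − 312.56) / 468 = 0.68 / 468 = 0.001453.
Specific discharge q = K · i = 0.6520 × 0.001453 = 0.0009474 m/day.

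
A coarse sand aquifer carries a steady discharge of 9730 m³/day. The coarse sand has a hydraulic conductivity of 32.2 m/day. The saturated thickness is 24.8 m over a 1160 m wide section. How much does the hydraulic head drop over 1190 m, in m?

Cross-sectional area A = 1160 × 24.8 = 28768 m².
From Q = K·A·i, i = Q / (K·A) = 9730 / (32.20 × 28768) = 0.01050.
Head loss Δh = i · L = 0.01050 × 1190 = 12.50 m.

12.5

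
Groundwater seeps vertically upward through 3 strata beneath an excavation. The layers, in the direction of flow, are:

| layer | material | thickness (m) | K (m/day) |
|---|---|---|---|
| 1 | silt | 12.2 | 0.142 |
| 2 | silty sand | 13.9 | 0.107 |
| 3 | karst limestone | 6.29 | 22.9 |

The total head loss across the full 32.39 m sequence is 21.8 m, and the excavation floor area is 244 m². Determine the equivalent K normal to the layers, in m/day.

0.150

Flow is perpendicular to layering, so the layers act in series and the equivalent K is the thickness-weighted harmonic mean.
Total thickness L = 12.2 + 13.9 + 6.29 = 32.39 m.
Σ(b_i/K_i) = 12.2/0.142 + 13.9/0.107 + 6.29/22.9 = 216.1 d.
K_eq = L / Σ(b_i/K_i) = 32.39 / 216.1 = 0.1499 m/day.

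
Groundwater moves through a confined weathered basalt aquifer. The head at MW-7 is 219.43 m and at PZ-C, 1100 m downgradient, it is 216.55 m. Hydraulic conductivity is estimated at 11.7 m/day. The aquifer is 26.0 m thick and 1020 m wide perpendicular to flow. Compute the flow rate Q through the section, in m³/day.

812

Cross-sectional area A = 1020 × 26.0 = 26520 m².
Hydraulic gradient i = (219.43 − 216.55) / 1100 = 2.88 / 1100 = 0.002618.
Darcy's law: Q = K · A · i = 11.70 × 26520 × 0.002618 = 812.4 m³/day.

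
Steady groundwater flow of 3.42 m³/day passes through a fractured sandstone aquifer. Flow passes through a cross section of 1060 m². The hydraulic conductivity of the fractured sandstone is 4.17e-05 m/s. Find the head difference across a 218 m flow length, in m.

0.195

Convert K: 4.17e-05 m/s × 86400 = 3.603 m/day.
From Q = K·A·i, i = Q / (K·A) = 3.42 / (3.603 × 1060) = 0.0008955.
Head loss Δh = i · L = 0.0008955 × 218 = 0.1952 m.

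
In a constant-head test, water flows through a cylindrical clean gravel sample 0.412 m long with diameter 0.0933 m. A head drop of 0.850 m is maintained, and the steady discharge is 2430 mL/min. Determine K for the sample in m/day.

248

Cross-sectional area A = π·(d/2)² = π × (0.0933/2)² = 0.006837 m².
Convert discharge: 2430 mL/min = 4.050e-05 m³/s.
Darcy's law rearranged: K = Q·L / (A·Δh) = 4.050e-05 × 0.412 / (0.006837 × 0.850) = 0.002871 m/s = 248.1 m/day.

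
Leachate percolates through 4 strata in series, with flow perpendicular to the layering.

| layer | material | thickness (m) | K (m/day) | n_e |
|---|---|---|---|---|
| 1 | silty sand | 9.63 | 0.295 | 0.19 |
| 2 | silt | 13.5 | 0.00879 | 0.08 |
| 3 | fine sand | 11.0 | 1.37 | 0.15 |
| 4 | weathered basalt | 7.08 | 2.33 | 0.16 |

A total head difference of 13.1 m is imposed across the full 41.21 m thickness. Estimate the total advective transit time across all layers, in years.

1.88

With flow normal to the layers, continuity requires the same specific discharge q through every layer.
Σ(b_i/K_i) = 9.63/0.295 + 13.5/0.00879 + 11.0/1.37 + 7.08/2.33 = 1580 d.
q = Δh / Σ(b_i/K_i) = 13.1 / 1580 = 0.008294 m/day.
In each layer the seepage velocity is v_i = q/n_i, so the layer transit time is t_i = b_i·n_i / q:
  layer 1 (silty sand): t_1 = 9.63 × 0.19 / 0.008294 = 220.6 d
  layer 2 (silt): t_2 = 13.5 × 0.08 / 0.008294 = 130.2 d
  layer 3 (fine sand): t_3 = 11.0 × 0.15 / 0.008294 = 199.0 d
  layer 4 (weathered basalt): t_4 = 7.08 × 0.16 / 0.008294 = 136.6 d
Total t = Σ t_i = 686.4 days = 1.879 years.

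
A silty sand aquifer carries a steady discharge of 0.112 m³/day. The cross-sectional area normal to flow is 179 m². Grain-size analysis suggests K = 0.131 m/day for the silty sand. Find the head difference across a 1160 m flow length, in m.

From Q = K·A·i, i = Q / (K·A) = 0.112 / (0.1310 × 179.0) = 0.004776.
Head loss Δh = i · L = 0.004776 × 1160 = 5.541 m.

5.54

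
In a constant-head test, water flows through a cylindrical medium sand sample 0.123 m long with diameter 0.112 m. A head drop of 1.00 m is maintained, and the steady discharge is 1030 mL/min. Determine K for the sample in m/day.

18.5

Cross-sectional area A = π·(d/2)² = π × (0.112/2)² = 0.009852 m².
Convert discharge: 1030 mL/min = 1.717e-05 m³/s.
Darcy's law rearranged: K = Q·L / (A·Δh) = 1.717e-05 × 0.123 / (0.009852 × 1.00) = 0.0002143 m/s = 18.52 m/day.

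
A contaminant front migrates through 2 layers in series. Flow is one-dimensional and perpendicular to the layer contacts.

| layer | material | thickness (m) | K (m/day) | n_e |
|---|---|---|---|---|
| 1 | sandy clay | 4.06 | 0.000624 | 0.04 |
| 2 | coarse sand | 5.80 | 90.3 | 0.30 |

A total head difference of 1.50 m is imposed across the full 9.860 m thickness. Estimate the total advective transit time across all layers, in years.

With flow normal to the layers, continuity requires the same specific discharge q through every layer.
Σ(b_i/K_i) = 4.06/0.000624 + 5.80/90.3 = 6506 d.
q = Δh / Σ(b_i/K_i) = 1.50 / 6506 = 0.0002305 m/day.
In each layer the seepage velocity is v_i = q/n_i, so the layer transit time is t_i = b_i·n_i / q:
  layer 1 (sandy clay): t_1 = 4.06 × 0.04 / 0.0002305 = 704.4 d
  layer 2 (coarse sand): t_2 = 5.80 × 0.30 / 0.0002305 = 7548 d
Total t = Σ t_i = 8252 days = 22.59 years.

22.6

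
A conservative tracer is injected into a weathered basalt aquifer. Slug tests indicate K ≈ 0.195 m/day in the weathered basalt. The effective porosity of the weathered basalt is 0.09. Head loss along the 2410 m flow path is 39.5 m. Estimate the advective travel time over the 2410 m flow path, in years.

186

Hydraulic gradient i = Δh / L = 39.5 / 2410 = 0.01639.
Darcy flux q = K · i = 0.1950 × 0.01639 = 0.003196 m/day.
Seepage velocity v = q / n_e = 0.003196 / 0.09 = 0.03551 m/day.
Travel time t = L / v = 2410 / 0.03551 = 67865 days = 185.8 years.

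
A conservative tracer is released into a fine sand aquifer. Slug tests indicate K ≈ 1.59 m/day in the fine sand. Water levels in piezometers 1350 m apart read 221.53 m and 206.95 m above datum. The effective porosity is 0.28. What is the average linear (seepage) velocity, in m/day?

Hydraulic gradient i = (221.53 − 206.95) / 1350 = 14.58 / 1350 = 0.01080.
Darcy flux q = K · i = 1.590 × 0.01080 = 0.01717 m/day.
Seepage velocity v = q / n_e = 0.01717 / 0.28 = 0.06133 m/day.

0.0613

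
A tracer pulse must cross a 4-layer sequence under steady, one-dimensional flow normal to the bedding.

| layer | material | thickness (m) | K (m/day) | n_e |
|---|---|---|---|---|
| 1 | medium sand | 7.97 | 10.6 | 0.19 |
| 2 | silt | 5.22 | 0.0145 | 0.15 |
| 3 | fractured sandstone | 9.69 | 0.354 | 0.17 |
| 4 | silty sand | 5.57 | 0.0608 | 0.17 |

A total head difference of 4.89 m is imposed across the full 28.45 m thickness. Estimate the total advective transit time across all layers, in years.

With flow normal to the layers, continuity requires the same specific discharge q through every layer.
Σ(b_i/K_i) = 7.97/10.6 + 5.22/0.0145 + 9.69/0.354 + 5.57/0.0608 = 479.7 d.
q = Δh / Σ(b_i/K_i) = 4.89 / 479.7 = 0.01019 m/day.
In each layer the seepage velocity is v_i = q/n_i, so the layer transit time is t_i = b_i·n_i / q:
  layer 1 (medium sand): t_1 = 7.97 × 0.19 / 0.01019 = 148.6 d
  layer 2 (silt): t_2 = 5.22 × 0.15 / 0.01019 = 76.82 d
  layer 3 (fractured sandstone): t_3 = 9.69 × 0.17 / 0.01019 = 161.6 d
  layer 4 (silty sand): t_4 = 5.57 × 0.17 / 0.01019 = 92.90 d
Total t = Σ t_i = 479.9 days = 1.314 years.

1.31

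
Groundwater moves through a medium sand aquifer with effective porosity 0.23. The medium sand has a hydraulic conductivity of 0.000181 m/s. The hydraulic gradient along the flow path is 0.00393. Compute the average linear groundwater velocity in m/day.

0.267

Convert K: 0.000181 m/s × 86400 = 15.64 m/day.
Hydraulic gradient i = 0.00393.
Darcy flux q = K · i = 15.64 × 0.003930 = 0.06146 m/day.
Seepage velocity v = q / n_e = 0.06146 / 0.23 = 0.2672 m/day.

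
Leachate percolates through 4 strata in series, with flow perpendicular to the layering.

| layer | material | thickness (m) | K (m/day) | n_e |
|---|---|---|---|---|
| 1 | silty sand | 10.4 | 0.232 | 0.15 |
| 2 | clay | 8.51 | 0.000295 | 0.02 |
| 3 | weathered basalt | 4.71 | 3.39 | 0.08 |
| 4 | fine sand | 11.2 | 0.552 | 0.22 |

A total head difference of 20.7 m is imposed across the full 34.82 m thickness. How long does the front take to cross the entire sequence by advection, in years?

With flow normal to the layers, continuity requires the same specific discharge q through every layer.
Σ(b_i/K_i) = 10.4/0.232 + 8.51/0.000295 + 4.71/3.39 + 11.2/0.552 = 28914 d.
q = Δh / Σ(b_i/K_i) = 20.7 / 28914 = 0.0007159 m/day.
In each layer the seepage velocity is v_i = q/n_i, so the layer transit time is t_i = b_i·n_i / q:
  layer 1 (silty sand): t_1 = 10.4 × 0.15 / 0.0007159 = 2179 d
  layer 2 (clay): t_2 = 8.51 × 0.02 / 0.0007159 = 237.7 d
  layer 3 (weathered basalt): t_3 = 4.71 × 0.08 / 0.0007159 = 526.3 d
  layer 4 (fine sand): t_4 = 11.2 × 0.22 / 0.0007159 = 3442 d
Total t = Σ t_i = 6385 days = 17.48 years.

17.5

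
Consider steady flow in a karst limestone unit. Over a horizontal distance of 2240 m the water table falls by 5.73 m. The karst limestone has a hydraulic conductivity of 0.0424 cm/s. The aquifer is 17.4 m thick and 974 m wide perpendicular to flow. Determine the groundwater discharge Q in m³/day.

1590

Convert K: 0.0424 cm/s × 864 = 36.63 m/day.
Cross-sectional area A = 974 × 17.4 = 16948 m².
Hydraulic gradient i = Δh / L = 5.73 / 2240 = 0.002558.
Darcy's law: Q = K · A · i = 36.63 × 16948 × 0.002558 = 1588 m³/day.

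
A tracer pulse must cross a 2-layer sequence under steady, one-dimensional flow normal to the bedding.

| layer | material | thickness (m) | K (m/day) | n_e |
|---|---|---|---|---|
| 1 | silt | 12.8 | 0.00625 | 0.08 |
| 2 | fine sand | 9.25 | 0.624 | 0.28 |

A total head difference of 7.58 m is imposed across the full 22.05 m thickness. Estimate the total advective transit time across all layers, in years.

2.69

With flow normal to the layers, continuity requires the same specific discharge q through every layer.
Σ(b_i/K_i) = 12.8/0.00625 + 9.25/0.624 = 2063 d.
q = Δh / Σ(b_i/K_i) = 7.58 / 2063 = 0.003675 m/day.
In each layer the seepage velocity is v_i = q/n_i, so the layer transit time is t_i = b_i·n_i / q:
  layer 1 (silt): t_1 = 12.8 × 0.08 / 0.003675 = 278.7 d
  layer 2 (fine sand): t_2 = 9.25 × 0.28 / 0.003675 = 704.8 d
Total t = Σ t_i = 983.5 days = 2.693 years.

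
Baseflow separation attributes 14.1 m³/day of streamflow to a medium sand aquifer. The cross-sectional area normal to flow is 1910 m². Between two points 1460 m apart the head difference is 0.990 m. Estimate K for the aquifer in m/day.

10.9

Hydraulic gradient i = Δh / L = 0.990 / 1460 = 0.0006781.
From Q = K·A·i, K = Q / (A·i) = 14.1 / (1910 × 0.0006781) = 10.89 m/day.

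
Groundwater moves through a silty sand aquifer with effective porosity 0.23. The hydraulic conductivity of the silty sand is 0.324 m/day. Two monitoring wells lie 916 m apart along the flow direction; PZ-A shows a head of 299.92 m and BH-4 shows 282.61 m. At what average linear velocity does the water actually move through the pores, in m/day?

0.0266

Hydraulic gradient i = (299.92 − 282.61) / 916 = 17.31 / 916 = 0.01890.
Darcy flux q = K · i = 0.3240 × 0.01890 = 0.006123 m/day.
Seepage velocity v = q / n_e = 0.006123 / 0.23 = 0.02662 m/day.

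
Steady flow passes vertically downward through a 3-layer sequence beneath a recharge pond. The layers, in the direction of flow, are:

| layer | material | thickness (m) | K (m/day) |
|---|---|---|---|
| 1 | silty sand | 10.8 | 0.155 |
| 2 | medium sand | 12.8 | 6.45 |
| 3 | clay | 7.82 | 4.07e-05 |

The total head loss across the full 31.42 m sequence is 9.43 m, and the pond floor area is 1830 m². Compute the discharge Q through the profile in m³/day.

0.0898

Flow is perpendicular to layering, so the layers act in series and the equivalent K is the thickness-weighted harmonic mean.
Total thickness L = 10.8 + 12.8 + 7.82 = 31.42 m.
Σ(b_i/K_i) = 10.8/0.155 + 12.8/6.45 + 7.82/4.07e-05 = 1.922e+05 d.
K_eq = L / Σ(b_i/K_i) = 31.42 / 1.922e+05 = 0.0001635 m/day.
Q = K_eq · A · (Δh/L) = 0.0001635 × 1830 × (9.43/31.42) = 0.08978 m³/day.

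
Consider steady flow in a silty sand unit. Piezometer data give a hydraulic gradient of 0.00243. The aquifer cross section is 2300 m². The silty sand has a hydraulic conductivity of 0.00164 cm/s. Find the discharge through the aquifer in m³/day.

7.92

Convert K: 0.00164 cm/s × 864 = 1.417 m/day.
Hydraulic gradient i = 0.00243.
Darcy's law: Q = K · A · i = 1.417 × 2300 × 0.002430 = 7.919 m³/day.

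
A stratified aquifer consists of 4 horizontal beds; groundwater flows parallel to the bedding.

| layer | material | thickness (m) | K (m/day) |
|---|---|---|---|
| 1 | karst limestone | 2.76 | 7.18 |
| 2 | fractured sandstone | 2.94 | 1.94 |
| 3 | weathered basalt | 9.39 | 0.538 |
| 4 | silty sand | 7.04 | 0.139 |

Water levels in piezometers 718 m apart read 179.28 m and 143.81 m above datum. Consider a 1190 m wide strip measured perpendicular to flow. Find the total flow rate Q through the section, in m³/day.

Flow is parallel to layering, so each bed carries its own Darcy discharge and the transmissivities add.
Σ(K_i·b_i) = 7.18×2.76 + 1.94×2.94 + 0.538×9.39 + 0.139×7.04 = 31.55 m²/day.
Hydraulic gradient i = (179.28 − 143.81) / 718 = 35.47 / 718 = 0.04940.
Q = Σ(K_i·b_i) · W · i = 31.55 × 1190 × 0.04940 = 1855 m³/day.

1850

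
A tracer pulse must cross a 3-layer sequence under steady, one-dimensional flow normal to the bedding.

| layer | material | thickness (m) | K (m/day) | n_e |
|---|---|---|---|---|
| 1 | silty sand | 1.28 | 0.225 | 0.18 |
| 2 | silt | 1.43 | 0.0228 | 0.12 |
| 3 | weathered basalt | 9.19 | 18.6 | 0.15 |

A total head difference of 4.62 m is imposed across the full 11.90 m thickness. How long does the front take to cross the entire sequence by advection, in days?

With flow normal to the layers, continuity requires the same specific discharge q through every layer.
Σ(b_i/K_i) = 1.28/0.225 + 1.43/0.0228 + 9.19/18.6 = 68.90 d.
q = Δh / Σ(b_i/K_i) = 4.62 / 68.90 = 0.06705 m/day.
In each layer the seepage velocity is v_i = q/n_i, so the layer transit time is t_i = b_i·n_i / q:
  layer 1 (silty sand): t_1 = 1.28 × 0.18 / 0.06705 = 3.436 d
  layer 2 (silt): t_2 = 1.43 × 0.12 / 0.06705 = 2.559 d
  layer 3 (weathered basalt): t_3 = 9.19 × 0.15 / 0.06705 = 20.56 d
Total t = Σ t_i = 26.55 days.

26.6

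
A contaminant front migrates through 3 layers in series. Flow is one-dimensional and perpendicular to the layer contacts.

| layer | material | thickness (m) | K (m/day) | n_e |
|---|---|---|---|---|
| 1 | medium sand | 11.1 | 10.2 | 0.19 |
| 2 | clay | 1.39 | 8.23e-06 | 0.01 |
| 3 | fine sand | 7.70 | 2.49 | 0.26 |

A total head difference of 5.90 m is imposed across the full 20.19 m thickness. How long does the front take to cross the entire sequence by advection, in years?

323

With flow normal to the layers, continuity requires the same specific discharge q through every layer.
Σ(b_i/K_i) = 11.1/10.2 + 1.39/8.23e-06 + 7.70/2.49 = 1.689e+05 d.
q = Δh / Σ(b_i/K_i) = 5.90 / 1.689e+05 = 3.493e-05 m/day.
In each layer the seepage velocity is v_i = q/n_i, so the layer transit time is t_i = b_i·n_i / q:
  layer 1 (medium sand): t_1 = 11.1 × 0.19 / 3.493e-05 = 60374 d
  layer 2 (clay): t_2 = 1.39 × 0.01 / 3.493e-05 = 397.9 d
  layer 3 (fine sand): t_3 = 7.70 × 0.26 / 3.493e-05 = 57311 d
Total t = Σ t_i = 1.181e+05 days = 323.3 years.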